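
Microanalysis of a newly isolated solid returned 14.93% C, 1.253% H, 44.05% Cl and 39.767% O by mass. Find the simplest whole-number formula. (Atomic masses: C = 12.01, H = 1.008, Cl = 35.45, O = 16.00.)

CHClO2

Assume 100 g: 14.93 g C, 1.253 g H, 44.05 g Cl, 39.767 g O.
Moles — C: 14.93 / 12.01 = 1.243 mol; H: 1.253 / 1.008 = 1.243 mol; Cl: 44.05 / 35.45 = 1.243 mol; O: 39.767 / 16.00 = 2.485 mol
Ratios (÷ 1.243): C 1.000, H 1.000, Cl 1.000, O 2.000
→ CHClO2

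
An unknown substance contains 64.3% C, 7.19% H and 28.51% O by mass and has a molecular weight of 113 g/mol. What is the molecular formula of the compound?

Assume 100 g: 64.3 g C, 7.19 g H, 28.51 g O.
Moles — C: 64.3 / 12.01 = 5.354 mol; H: 7.19 / 1.008 = 7.133 mol; O: 28.51 / 16.00 = 1.782 mol
Smallest is O at 1.782 mol; normalising gives C 3.005, H 4.003, O 1.000
≈ 3:4:1 → C3H4O
Empirical-formula mass = 56.06 g/mol
n = 113 / 56.06 = 2.02 ≈ 2
Molecular formula = (C3H4O)×2 = C6H8O2

C6H8O2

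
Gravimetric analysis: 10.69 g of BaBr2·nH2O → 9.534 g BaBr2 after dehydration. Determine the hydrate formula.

BaBr2·2H2O

Mass of water lost = 10.69 − 9.534 = 1.156 g → 1.156 / 18.02 = 0.06415 mol H2O
Molar mass of BaBr2 = 297.13 g/mol → mol BaBr2 = 9.534 / 297.13 = 0.03209
n = 0.06415 / 0.03209 = 2.00 ≈ 2 → BaBr2·2H2O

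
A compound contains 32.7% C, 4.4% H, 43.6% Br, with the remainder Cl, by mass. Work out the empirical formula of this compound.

Assume 100 g: 32.7 g C, 4.4 g H, 43.6 g Br, 19.3 g Cl.
C: 32.7 g ÷ 12.01 g/mol = 2.723 mol
H: 4.4 g ÷ 1.008 g/mol = 4.365 mol
Br: 43.6 g ÷ 79.90 g/mol = 0.5457 mol
Cl: 19.3 g ÷ 35.45 g/mol = 0.5444 mol
Smallest is Cl at 0.5444 mol; normalising gives C 5.001, H 8.018, Br 1.002, Cl 1.000
→ C5H8BrCl

C5H8BrCl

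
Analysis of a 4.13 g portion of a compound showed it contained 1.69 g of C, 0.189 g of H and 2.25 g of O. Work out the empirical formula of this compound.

C3H4O3

n(C) = 1.69/12.01 = 0.1407, n(H) = 0.189/1.008 = 0.1875, n(O) = 2.25/16.00 = 0.1406
Smallest is O at 0.1406 mol; normalising gives C 1.001, H 1.333, O 1.000
Scaling by 3: C 3.00, H 4.00, O 3.00 → C3H4O3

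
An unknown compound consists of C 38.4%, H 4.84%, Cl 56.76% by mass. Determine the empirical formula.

C2H3Cl

Assume 100 g: 38.4 g C, 4.84 g H, 56.76 g Cl.
Moles — C: 38.4 / 12.01 = 3.197 mol; H: 4.84 / 1.008 = 4.802 mol; Cl: 56.76 / 35.45 = 1.601 mol
Smallest is Cl at 1.601 mol; normalising gives C 1.997, H 2.999, Cl 1.000
≈ 2:3:1 → C2H3Cl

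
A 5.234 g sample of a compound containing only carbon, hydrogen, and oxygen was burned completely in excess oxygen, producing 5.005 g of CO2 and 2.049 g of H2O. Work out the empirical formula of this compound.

CH2O2

mol C = 5.005 / 44.01 = 0.1137; mass C = 0.1137 × 12.01 = 1.366 g
mol H = 2 × (2.049 / 18.02) = 0.2274; mass H = 0.2274 × 1.008 = 0.2292 g
mass O = 5.234 − (1.595) = 3.639 g → mol O = 0.2274
Smallest is C at 0.1137 mol; normalising gives C 1.000, H 2.000, O 2.000
≈ 1:2:2 → CH2O2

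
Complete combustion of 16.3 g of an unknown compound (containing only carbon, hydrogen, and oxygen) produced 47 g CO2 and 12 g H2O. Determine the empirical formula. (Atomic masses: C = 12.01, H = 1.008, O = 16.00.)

mol C = 47 / 44.01 = 1.068; mass C = 1.068 × 12.01 = 12.83 g
mol H = 2 × (12 / 18.02) = 1.332; mass H = 1.332 × 1.008 = 1.343 g
mass O = 16.3 − (14.17) = 2.132 g → mol O = 0.1332
Smallest is O at 0.1332 mol; normalising gives C 8.016, H 9.997, O 1.000
→ C8H10O

C8H10O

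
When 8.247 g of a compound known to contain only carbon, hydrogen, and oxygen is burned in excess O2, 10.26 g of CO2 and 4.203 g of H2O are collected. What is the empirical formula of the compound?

C3H6O4

mol C = 10.26 / 44.01 = 0.2331; mass C = 0.2331 × 12.01 = 2.800 g
mol H = 2 × (4.203 / 18.02) = 0.4665; mass H = 0.4665 × 1.008 = 0.4702 g
mass O = 8.247 − (3.270) = 4.977 g → mol O = 0.3111
Smallest is C at 0.2331 mol; normalising gives C 1.000, H 2.001, O 1.334
Multiply by 3: C 3.00, H 6.00, O 4.00 → C3H6O4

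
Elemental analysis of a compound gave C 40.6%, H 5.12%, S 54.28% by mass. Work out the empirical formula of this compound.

Assume 100 g: 40.6 g C, 5.12 g H, 54.28 g S.
n(C) = 40.6/12.01 = 3.381, n(H) = 5.12/1.008 = 5.079, n(S) = 54.28/32.07 = 1.693
Ratios (÷ 1.693): C 1.997, H 3.001, S 1.000
Ratio ≈ 2:3:1, so the empirical formula is C2H3S

C2H3S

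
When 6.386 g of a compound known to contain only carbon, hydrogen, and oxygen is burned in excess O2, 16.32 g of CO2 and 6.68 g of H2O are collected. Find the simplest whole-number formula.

C5H10O

mol C = 16.32 / 44.01 = 0.3708; mass C = 0.3708 × 12.01 = 4.454 g
mol H = 2 × (6.68 / 18.02) = 0.7414; mass H = 0.7414 × 1.008 = 0.7473 g
mass O = 6.386 − (5.201) = 1.185 g → mol O = 0.07407
Divide by the smallest (0.07407 mol O): C 5.007, H 10.010, O 1.000
≈ 5:10:1 → C5H10O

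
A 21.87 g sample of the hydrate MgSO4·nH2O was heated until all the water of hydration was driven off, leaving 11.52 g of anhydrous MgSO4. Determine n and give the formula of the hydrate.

MgSO4·6H2O

Mass of water lost = 21.87 − 11.52 = 10.35 g → 10.35 / 18.02 = 0.5744 mol H2O
Molar mass of MgSO4 = 120.38 g/mol → mol MgSO4 = 11.52 / 120.38 = 0.0957
n = 0.5744 / 0.0957 = 6.00 ≈ 6 → MgSO4·6H2O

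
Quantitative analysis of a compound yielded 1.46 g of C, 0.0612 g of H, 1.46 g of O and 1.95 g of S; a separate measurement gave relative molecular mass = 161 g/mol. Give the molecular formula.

C4H2O3S2

n(C) = 1.46/12.01 = 0.1216, n(H) = 0.0612/1.008 = 0.06071, n(O) = 1.46/16.00 = 0.09125, n(S) = 1.95/32.07 = 0.0608
Divide by the smallest (0.06071 mol H): C 2.002, H 1.000, O 1.503, S 1.001
×2: C 4.00, H 2.00, O 3.01, S 2.00 → C4H2O3S2
Empirical-formula mass = 162.20 g/mol
n = 161 / 162.20 = 0.99 ≈ 1
Molecular formula = empirical formula = C4H2O3S2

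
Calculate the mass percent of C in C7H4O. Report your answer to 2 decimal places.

Molar mass = 7(12.01) + 4(1.008) + 1(16.00) = 104.102 g/mol
Mass of C per mole = 7 × 12.01 = 84.070 g
% C = 84.070 / 104.102 × 100 = 80.76%

80.76%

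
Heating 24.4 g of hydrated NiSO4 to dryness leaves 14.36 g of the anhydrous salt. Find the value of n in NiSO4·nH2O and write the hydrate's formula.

NiSO4·6H2O

Mass of water lost = 24.4 − 14.36 = 10.04 g → 10.04 / 18.02 = 0.5572 mol H2O
Molar mass of NiSO4 = 154.76 g/mol → mol NiSO4 = 14.36 / 154.76 = 0.09279
n = 0.5572 / 0.09279 = 6.00 ≈ 6 → NiSO4·6H2O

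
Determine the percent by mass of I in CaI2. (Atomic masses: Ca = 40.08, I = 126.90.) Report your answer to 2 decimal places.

86.36%

Molar mass = 1(40.08) + 2(126.90) = 293.880 g/mol
Mass of I per mole = 2 × 126.90 = 253.800 g
% I = 253.800 / 293.880 × 100 = 86.36%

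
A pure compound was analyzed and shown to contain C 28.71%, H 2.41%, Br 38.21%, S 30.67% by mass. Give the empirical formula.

Assume 100 g: 28.71 g C, 2.41 g H, 38.21 g Br, 30.67 g S.
Moles — C: 28.71 / 12.01 = 2.391 mol; H: 2.41 / 1.008 = 2.391 mol; Br: 38.21 / 79.90 = 0.4782 mol; S: 30.67 / 32.07 = 0.9563 mol
Smallest is Br at 0.4782 mol; normalising gives C 4.999, H 4.999, Br 1.000, S 2.000
≈ 5:5:1:2 → C5H5BrS2

C5H5BrS2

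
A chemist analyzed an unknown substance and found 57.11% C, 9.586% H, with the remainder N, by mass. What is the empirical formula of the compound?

C2H4N

Assume 100 g: 57.11 g C, 9.586 g H, 33.304 g N.
Moles — C: 57.11 / 12.01 = 4.755 mol; H: 9.586 / 1.008 = 9.51 mol; N: 33.304 / 14.01 = 2.377 mol
Smallest is N at 2.377 mol; normalising gives C 2.000, H 4.001, N 1.000
→ C2H4N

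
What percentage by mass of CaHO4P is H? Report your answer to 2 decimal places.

0.74%

Molar mass = 1(40.08) + 1(1.008) + 4(16.00) + 1(30.97) = 136.058 g/mol
Mass of H per mole = 1 × 1.008 = 1.008 g
% H = 1.008 / 136.058 × 100 = 0.74%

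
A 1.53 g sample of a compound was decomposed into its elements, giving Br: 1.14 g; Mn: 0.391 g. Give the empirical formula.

Br: 1.14 g ÷ 79.90 g/mol = 0.01427 mol
Mn: 0.391 g ÷ 54.94 g/mol = 0.007117 mol
Ratios (÷ 0.007117): Br 2.005, Mn 1.000
Ratio ≈ 2:1, so the empirical formula is Br2Mn

Br2Mn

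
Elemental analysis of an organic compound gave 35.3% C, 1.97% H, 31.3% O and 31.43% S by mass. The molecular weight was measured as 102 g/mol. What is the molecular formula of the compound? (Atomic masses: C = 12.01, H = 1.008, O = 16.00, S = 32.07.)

Assume 100 g: 35.3 g C, 1.97 g H, 31.3 g O, 31.43 g S.
n(C) = 35.3/12.01 = 2.939, n(H) = 1.97/1.008 = 1.954, n(O) = 31.3/16.00 = 1.956, n(S) = 31.43/32.07 = 0.98
Ratios (÷ 0.98): C 2.999, H 1.994, O 1.996, S 1.000
≈ 3:2:2:1 → C3H2O2S
Empirical-formula mass = 102.12 g/mol
n = 102 / 102.12 = 1.00 ≈ 1
Molecular formula = empirical formula = C3H2O2S

C3H2O2S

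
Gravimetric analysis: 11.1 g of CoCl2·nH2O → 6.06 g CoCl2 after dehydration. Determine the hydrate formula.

CoCl2·6H2O

Mass of water lost = 11.1 − 6.06 = 5.04 g → 5.04 / 18.02 = 0.2797 mol H2O
Molar mass of CoCl2 = 129.83 g/mol → mol CoCl2 = 6.06 / 129.83 = 0.04668
n = 0.2797 / 0.04668 = 5.99 ≈ 6 → CoCl2·6H2O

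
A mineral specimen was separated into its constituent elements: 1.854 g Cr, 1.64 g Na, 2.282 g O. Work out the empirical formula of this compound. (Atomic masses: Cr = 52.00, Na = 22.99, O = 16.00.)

CrNa2O4

Moles — Cr: 1.854 / 52.00 = 0.03565 mol; Na: 1.64 / 22.99 = 0.07134 mol; O: 2.282 / 16.00 = 0.1426 mol
Ratios (÷ 0.03565): Cr 1.000, Na 2.001, O 4.000
Ratio ≈ 1:2:4, so the empirical formula is CrNa2O4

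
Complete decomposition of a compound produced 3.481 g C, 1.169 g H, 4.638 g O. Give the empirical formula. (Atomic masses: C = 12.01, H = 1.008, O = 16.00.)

C: 3.481 g ÷ 12.01 g/mol = 0.2898 mol
H: 1.169 g ÷ 1.008 g/mol = 1.16 mol
O: 4.638 g ÷ 16.00 g/mol = 0.2899 mol
Ratios (÷ 0.2898): C 1.000, H 4.001, O 1.000
≈ 1:4:1 → CH4O

CH4O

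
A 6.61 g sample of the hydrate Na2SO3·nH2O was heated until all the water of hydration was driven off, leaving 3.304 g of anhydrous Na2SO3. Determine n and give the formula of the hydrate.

Mass of water lost = 6.61 − 3.304 = 3.306 g → 3.306 / 18.02 = 0.1835 mol H2O
Molar mass of Na2SO3 = 126.05 g/mol → mol Na2SO3 = 3.304 / 126.05 = 0.02621
n = 0.1835 / 0.02621 = 7.00 ≈ 7 → Na2SO3·7H2O

Na2SO3·7H2O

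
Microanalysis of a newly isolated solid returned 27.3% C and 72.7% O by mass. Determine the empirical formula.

Assume 100 g: 27.3 g C, 72.7 g O.
C: 27.3 g ÷ 12.01 g/mol = 2.273 mol
O: 72.7 g ÷ 16.00 g/mol = 4.544 mol
Divide by the smallest (2.273 mol C): C 1.000, O 1.999
≈ 1:2 → CO2

CO2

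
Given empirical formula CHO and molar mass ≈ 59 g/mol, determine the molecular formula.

C2H2O2

Empirical-formula mass = 29.02 g/mol
n = 59 / 29.02 = 2.03 ≈ 2
Molecular formula = (CHO)2 = C2H2O2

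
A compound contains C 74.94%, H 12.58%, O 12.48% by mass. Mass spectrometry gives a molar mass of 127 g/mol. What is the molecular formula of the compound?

Assume 100 g: 74.94 g C, 12.58 g H, 12.48 g O.
Moles — C: 74.94 / 12.01 = 6.24 mol; H: 12.58 / 1.008 = 12.48 mol; O: 12.48 / 16.00 = 0.78 mol
Divide by the smallest (0.78 mol O): C 8.000, H 16.000, O 1.000
Ratio ≈ 8:16:1, so the empirical formula is C8H16O
Empirical-formula mass = 128.21 g/mol
n = 127 / 128.21 = 0.99 ≈ 1
Molecular formula = empirical formula = C8H16O

C8H16O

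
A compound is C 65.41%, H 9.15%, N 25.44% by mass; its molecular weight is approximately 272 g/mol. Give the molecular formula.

C15H25N5

Assume 100 g: 65.41 g C, 9.15 g H, 25.44 g N.
Moles — C: 65.41 / 12.01 = 5.446 mol; H: 9.15 / 1.008 = 9.077 mol; N: 25.44 / 14.01 = 1.816 mol
Smallest is N at 1.816 mol; normalising gives C 2.999, H 4.999, N 1.000
→ C3H5N
Empirical-formula mass = 55.08 g/mol
n = 272 / 55.08 = 4.94 ≈ 5
Molecular formula = (C3H5N)×5 = C15H25N5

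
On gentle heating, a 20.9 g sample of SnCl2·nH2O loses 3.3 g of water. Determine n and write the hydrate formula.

SnCl2·2H2O

Mass of anhydrous SnCl2 = 20.9 − 3.3 = 17.6 g
mol H2O = 3.3 / 18.02 = 0.1831
Molar mass of SnCl2 = 189.61 g/mol → mol SnCl2 = 17.6 / 189.61 = 0.09282
n = 0.1831 / 0.09282 = 1.97 ≈ 2 → SnCl2·2H2O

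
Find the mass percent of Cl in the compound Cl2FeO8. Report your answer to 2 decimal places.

27.83%

Molar mass = 2(35.45) + 1(55.85) + 8(16.00) = 254.750 g/mol
Mass of Cl per mole = 2 × 35.45 = 70.900 g
% Cl = 70.900 / 254.750 × 100 = 27.83%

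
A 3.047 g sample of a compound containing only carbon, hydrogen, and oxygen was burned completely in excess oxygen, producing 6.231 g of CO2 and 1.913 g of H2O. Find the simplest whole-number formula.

C2H3O

mol C = 6.231 / 44.01 = 0.1416; mass C = 0.1416 × 12.01 = 1.700 g
mol H = 2 × (1.913 / 18.02) = 0.2123; mass H = 0.2123 × 1.008 = 0.2140 g
mass O = 3.047 − (1.914) = 1.133 g → mol O = 0.07079
Ratios (÷ 0.07079): C 2.000, H 2.999, O 1.000
Ratio ≈ 2:3:1, so the empirical formula is C2H3O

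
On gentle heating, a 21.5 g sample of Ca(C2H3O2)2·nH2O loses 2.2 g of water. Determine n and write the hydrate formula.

Mass of anhydrous Ca(C2H3O2)2 = 21.5 − 2.2 = 19.3 g
mol H2O = 2.2 / 18.02 = 0.1221
Molar mass of Ca(C2H3O2)2 = 158.17 g/mol → mol Ca(C2H3O2)2 = 19.3 / 158.17 = 0.122
n = 0.1221 / 0.122 = 1.00 ≈ 1 → Ca(C2H3O2)2·H2O

Ca(C2H3O2)2·H2O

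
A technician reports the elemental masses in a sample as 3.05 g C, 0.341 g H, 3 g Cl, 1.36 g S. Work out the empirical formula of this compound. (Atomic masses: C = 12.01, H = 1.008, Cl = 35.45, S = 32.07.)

n(C) = 3.05/12.01 = 0.254, n(H) = 0.341/1.008 = 0.3383, n(Cl) = 3/35.45 = 0.08463, n(S) = 1.36/32.07 = 0.04241
Smallest is S at 0.04241 mol; normalising gives C 5.988, H 7.977, Cl 1.996, S 1.000
≈ 6:8:2:1 → C6H8Cl2S

C6H8Cl2S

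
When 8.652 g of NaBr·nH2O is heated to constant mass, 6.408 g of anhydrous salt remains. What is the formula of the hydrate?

Mass of water lost = 8.652 − 6.408 = 2.244 g → 2.244 / 18.02 = 0.1245 mol H2O
Molar mass of NaBr = 102.89 g/mol → mol NaBr = 6.408 / 102.89 = 0.06228
n = 0.1245 / 0.06228 = 2.00 ≈ 2 → NaBr·2H2O

NaBr·2H2O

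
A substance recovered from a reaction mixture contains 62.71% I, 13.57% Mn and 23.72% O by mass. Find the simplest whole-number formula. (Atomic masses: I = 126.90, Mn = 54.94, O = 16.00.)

I2MnO6

Assume 100 g: 62.71 g I, 13.57 g Mn, 23.72 g O.
Moles — I: 62.71 / 126.90 = 0.4942 mol; Mn: 13.57 / 54.94 = 0.247 mol; O: 23.72 / 16.00 = 1.482 mol
Ratios (÷ 0.247): I 2.001, Mn 1.000, O 6.002
≈ 2:1:6 → I2MnO6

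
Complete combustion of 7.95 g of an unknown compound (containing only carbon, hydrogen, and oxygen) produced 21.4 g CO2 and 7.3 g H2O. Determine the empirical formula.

mol C = 21.4 / 44.01 = 0.4863; mass C = 0.4863 × 12.01 = 5.840 g
mol H = 2 × (7.3 / 18.02) = 0.8102; mass H = 0.8102 × 1.008 = 0.8167 g
mass O = 7.95 − (6.657) = 1.293 g → mol O = 0.08084
Smallest is O at 0.08084 mol; normalising gives C 6.015, H 10.023, O 1.000
Ratio ≈ 6:10:1, so the empirical formula is C6H10O

C6H10O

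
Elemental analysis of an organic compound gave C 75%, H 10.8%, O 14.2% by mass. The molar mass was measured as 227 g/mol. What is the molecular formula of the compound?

Assume 100 g: 75 g C, 10.8 g H, 14.2 g O.
C: 75 g ÷ 12.01 g/mol = 6.245 mol
H: 10.8 g ÷ 1.008 g/mol = 10.71 mol
O: 14.2 g ÷ 16.00 g/mol = 0.8875 mol
Smallest is O at 0.8875 mol; normalising gives C 7.036, H 12.072, O 1.000
≈ 7:12:1 → C7H12O
Empirical-formula mass = 112.17 g/mol
n = 227 / 112.17 = 2.02 ≈ 2
Molecular formula = (C7H12O)×2 = C14H24O2

C14H24O2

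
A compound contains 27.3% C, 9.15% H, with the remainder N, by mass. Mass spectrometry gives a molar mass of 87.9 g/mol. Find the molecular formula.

C2H8N4

Assume 100 g: 27.3 g C, 9.15 g H, 63.55 g N.
C: 27.3 g ÷ 12.01 g/mol = 2.273 mol
H: 9.15 g ÷ 1.008 g/mol = 9.077 mol
N: 63.55 g ÷ 14.01 g/mol = 4.536 mol
Divide by the smallest (2.273 mol C): C 1.000, H 3.993, N 1.996
Ratio ≈ 1:4:2, so the empirical formula is CH4N2
Empirical-formula mass = 44.06 g/mol
n = 87.9 / 44.06 = 1.99 ≈ 2
Molecular formula = (CH4N2)×2 = C2H8N4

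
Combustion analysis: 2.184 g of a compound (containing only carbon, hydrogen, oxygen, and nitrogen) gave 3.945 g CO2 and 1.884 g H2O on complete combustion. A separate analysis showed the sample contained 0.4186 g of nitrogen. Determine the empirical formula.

mol C = 3.945 / 44.01 = 0.08964; mass C = 0.08964 × 12.01 = 1.077 g
mol H = 2 × (1.884 / 18.02) = 0.2091; mass H = 0.2091 × 1.008 = 0.2108 g
mol N = 0.4186 / 14.01 = 0.02988
mass O = 2.184 − (1.706) = 0.4781 g → mol O = 0.02988
Smallest is N at 0.02988 mol; normalising gives C 3.000, H 6.998, N 1.000, O 1.000
Ratio ≈ 3:7:1:1, so the empirical formula is C3H7NO

C3H7NO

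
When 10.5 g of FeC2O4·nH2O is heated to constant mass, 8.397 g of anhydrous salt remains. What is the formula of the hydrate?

Mass of water lost = 10.5 − 8.397 = 2.103 g → 2.103 / 18.02 = 0.1167 mol H2O
Molar mass of FeC2O4 = 143.87 g/mol → mol FeC2O4 = 8.397 / 143.87 = 0.05837
n = 0.1167 / 0.05837 = 2.00 ≈ 2 → FeC2O4·2H2O

FeC2O4·2H2O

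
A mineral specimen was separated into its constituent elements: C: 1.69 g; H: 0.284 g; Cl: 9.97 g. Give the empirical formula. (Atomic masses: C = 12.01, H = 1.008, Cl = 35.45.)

CH2Cl2

C: 1.69 g ÷ 12.01 g/mol = 0.1407 mol
H: 0.284 g ÷ 1.008 g/mol = 0.2817 mol
Cl: 9.97 g ÷ 35.45 g/mol = 0.2812 mol
Ratios (÷ 0.1407): C 1.000, H 2.002, Cl 1.999
→ CH2Cl2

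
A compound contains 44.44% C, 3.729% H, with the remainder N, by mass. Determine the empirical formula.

Assume 100 g: 44.44 g C, 3.729 g H, 51.831 g N.
n(C) = 44.44/12.01 = 3.7, n(H) = 3.729/1.008 = 3.699, n(N) = 51.831/14.01 = 3.7
Smallest is H at 3.699 mol; normalising gives C 1.000, H 1.000, N 1.000
≈ 1:1:1 → CHN

CHN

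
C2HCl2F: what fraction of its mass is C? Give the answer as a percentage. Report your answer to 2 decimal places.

Molar mass = 2(12.01) + 1(1.008) + 2(35.45) + 1(19.00) = 114.928 g/mol
Mass of C per mole = 2 × 12.01 = 24.020 g
% C = 24.020 / 114.928 × 100 = 20.90%

20.90%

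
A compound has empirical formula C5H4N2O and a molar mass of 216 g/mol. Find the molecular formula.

C10H8N4O2

Empirical-formula mass = 108.10 g/mol
n = 216 / 108.10 = 2.00 ≈ 2
Molecular formula = (C5H4N2O)2 = C10H8N4O2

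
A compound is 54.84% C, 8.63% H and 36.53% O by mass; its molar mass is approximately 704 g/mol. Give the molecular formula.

Assume 100 g: 54.84 g C, 8.63 g H, 36.53 g O.
n(C) = 54.84/12.01 = 4.566, n(H) = 8.63/1.008 = 8.562, n(O) = 36.53/16.00 = 2.283
Divide by the smallest (2.283 mol O): C 2.000, H 3.750, O 1.000
×4: C 8.00, H 15.00, O 4.00 → C8H15O4
Empirical-formula mass = 175.20 g/mol
n = 704 / 175.20 = 4.02 ≈ 4
Molecular formula = (C8H15O4)×4 = C32H60O16

C32H60O16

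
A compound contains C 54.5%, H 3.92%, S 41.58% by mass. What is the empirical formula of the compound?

Assume 100 g: 54.5 g C, 3.92 g H, 41.58 g S.
C: 54.5 g ÷ 12.01 g/mol = 4.538 mol
H: 3.92 g ÷ 1.008 g/mol = 3.889 mol
S: 41.58 g ÷ 32.07 g/mol = 1.297 mol
Smallest is S at 1.297 mol; normalising gives C 3.500, H 2.999, S 1.000
Multiply by 2: C 7.00, H 6.00, S 2.00 → C7H6S2

C7H6S2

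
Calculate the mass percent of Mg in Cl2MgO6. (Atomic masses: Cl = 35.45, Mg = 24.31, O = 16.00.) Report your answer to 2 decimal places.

Molar mass = 2(35.45) + 1(24.31) + 6(16.00) = 191.210 g/mol
Mass of Mg per mole = 1 × 24.31 = 24.310 g
% Mg = 24.310 / 191.210 × 100 = 12.71%

12.71%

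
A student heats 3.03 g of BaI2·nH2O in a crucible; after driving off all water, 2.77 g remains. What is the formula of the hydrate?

BaI2·2H2O

Mass of water lost = 3.03 − 2.77 = 0.26 g → 0.26 / 18.02 = 0.01443 mol H2O
Molar mass of BaI2 = 391.13 g/mol → mol BaI2 = 2.77 / 391.13 = 0.007082
n = 0.01443 / 0.007082 = 2.04 ≈ 2 → BaI2·2H2O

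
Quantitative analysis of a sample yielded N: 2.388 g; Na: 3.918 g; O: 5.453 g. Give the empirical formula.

NNaO2

N: 2.388 g ÷ 14.01 g/mol = 0.1704 mol
Na: 3.918 g ÷ 22.99 g/mol = 0.1704 mol
O: 5.453 g ÷ 16.00 g/mol = 0.3408 mol
Ratios (÷ 0.1704): N 1.000, Na 1.000, O 2.000
→ NNaO2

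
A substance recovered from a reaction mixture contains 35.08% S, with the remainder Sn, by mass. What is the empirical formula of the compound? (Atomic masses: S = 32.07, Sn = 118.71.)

Assume 100 g: 35.08 g S, 64.92 g Sn.
S: 35.08 g ÷ 32.07 g/mol = 1.094 mol
Sn: 64.92 g ÷ 118.71 g/mol = 0.5469 mol
Smallest is Sn at 0.5469 mol; normalising gives S 2.000, Sn 1.000
Ratio ≈ 2:1, so the empirical formula is S2Sn

S2Sn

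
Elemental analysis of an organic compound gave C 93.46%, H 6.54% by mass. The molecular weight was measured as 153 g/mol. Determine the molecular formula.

Assume 100 g: 93.46 g C, 6.54 g H.
n(C) = 93.46/12.01 = 7.782, n(H) = 6.54/1.008 = 6.488
Divide by the smallest (6.488 mol H): C 1.199, H 1.000
Scaling by 5: C 6.00, H 5.00 → C6H5
Empirical-formula mass = 77.10 g/mol
n = 153 / 77.10 = 1.98 ≈ 2
Molecular formula = (C6H5)×2 = C12H10

C12H10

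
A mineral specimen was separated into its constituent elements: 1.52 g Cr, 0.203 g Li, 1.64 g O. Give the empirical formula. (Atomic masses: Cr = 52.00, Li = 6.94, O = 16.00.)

Cr2Li2O7

n(Cr) = 1.52/52.00 = 0.02923, n(Li) = 0.203/6.94 = 0.02925, n(O) = 1.64/16.00 = 0.1025
Smallest is Cr at 0.02923 mol; normalising gives Cr 1.000, Li 1.001, O 3.507
Multiply by 2: Cr 2.00, Li 2.00, O 7.01 → Cr2Li2O7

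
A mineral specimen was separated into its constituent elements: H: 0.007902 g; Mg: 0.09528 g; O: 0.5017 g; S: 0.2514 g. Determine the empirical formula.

H: 0.007902 g ÷ 1.008 g/mol = 0.007839 mol
Mg: 0.09528 g ÷ 24.31 g/mol = 0.003919 mol
O: 0.5017 g ÷ 16.00 g/mol = 0.03136 mol
S: 0.2514 g ÷ 32.07 g/mol = 0.007839 mol
Ratios (÷ 0.003919): H 2.000, Mg 1.000, O 8.000, S 2.000
Ratio ≈ 2:1:8:2, so the empirical formula is H2MgO8S2

H2MgO8S2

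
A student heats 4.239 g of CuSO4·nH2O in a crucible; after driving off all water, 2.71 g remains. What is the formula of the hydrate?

Mass of water lost = 4.239 − 2.71 = 1.529 g → 1.529 / 18.02 = 0.08485 mol H2O
Molar mass of CuSO4 = 159.62 g/mol → mol CuSO4 = 2.71 / 159.62 = 0.01698
n = 0.08485 / 0.01698 = 5.00 ≈ 5 → CuSO4·5H2O

CuSO4·5H2O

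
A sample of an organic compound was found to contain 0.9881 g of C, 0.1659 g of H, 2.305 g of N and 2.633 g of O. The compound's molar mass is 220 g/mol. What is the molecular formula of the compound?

Moles — C: 0.9881 / 12.01 = 0.08227 mol; H: 0.1659 / 1.008 = 0.1646 mol; N: 2.305 / 14.01 = 0.1645 mol; O: 2.633 / 16.00 = 0.1646 mol
Ratios (÷ 0.08227): C 1.000, H 2.000, N 2.000, O 2.000
≈ 1:2:2:2 → CH2N2O2
Empirical-formula mass = 74.05 g/mol
n = 220 / 74.05 = 2.97 ≈ 3
Molecular formula = (CH2N2O2)×3 = C3H6N6O6

C3H6N6O6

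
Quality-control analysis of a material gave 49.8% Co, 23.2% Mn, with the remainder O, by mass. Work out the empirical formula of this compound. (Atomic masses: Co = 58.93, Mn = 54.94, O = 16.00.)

Assume 100 g: 49.8 g Co, 23.2 g Mn, 27 g O.
Moles — Co: 49.8 / 58.93 = 0.8451 mol; Mn: 23.2 / 54.94 = 0.4223 mol; O: 27 / 16.00 = 1.688 mol
Ratios (÷ 0.4223): Co 2.001, Mn 1.000, O 3.996
Ratio ≈ 2:1:4, so the empirical formula is Co2MnO4

Co2MnO4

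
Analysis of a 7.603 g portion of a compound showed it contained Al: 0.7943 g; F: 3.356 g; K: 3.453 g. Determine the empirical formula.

AlF6K3

Al: 0.7943 g ÷ 26.98 g/mol = 0.02944 mol
F: 3.356 g ÷ 19.00 g/mol = 0.1766 mol
K: 3.453 g ÷ 39.10 g/mol = 0.08831 mol
Divide by the smallest (0.02944 mol Al): Al 1.000, F 6.000, K 3.000
≈ 1:6:3 → AlF6K3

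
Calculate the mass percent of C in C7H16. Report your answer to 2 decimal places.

83.90%

Molar mass = 7(12.01) + 16(1.008) = 100.198 g/mol
Mass of C per mole = 7 × 12.01 = 84.070 g
% C = 84.070 / 100.198 × 100 = 83.90%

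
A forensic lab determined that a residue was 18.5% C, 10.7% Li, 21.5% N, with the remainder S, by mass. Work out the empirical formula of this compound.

CLiNS

Assume 100 g: 18.5 g C, 10.7 g Li, 21.5 g N, 49.3 g S.
C: 18.5 g ÷ 12.01 g/mol = 1.54 mol
Li: 10.7 g ÷ 6.94 g/mol = 1.542 mol
N: 21.5 g ÷ 14.01 g/mol = 1.535 mol
S: 49.3 g ÷ 32.07 g/mol = 1.537 mol
Smallest is N at 1.535 mol; normalising gives C 1.004, Li 1.005, N 1.000, S 1.002
→ CLiNS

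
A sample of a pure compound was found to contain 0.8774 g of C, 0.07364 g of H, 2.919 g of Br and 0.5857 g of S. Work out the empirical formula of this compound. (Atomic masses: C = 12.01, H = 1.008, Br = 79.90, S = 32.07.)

Moles — C: 0.8774 / 12.01 = 0.07306 mol; H: 0.07364 / 1.008 = 0.07306 mol; Br: 2.919 / 79.90 = 0.03653 mol; S: 0.5857 / 32.07 = 0.01826 mol
Smallest is S at 0.01826 mol; normalising gives C 4.000, H 4.000, Br 2.000, S 1.000
Ratio ≈ 4:4:2:1, so the empirical formula is C4H4Br2S

C4H4Br2S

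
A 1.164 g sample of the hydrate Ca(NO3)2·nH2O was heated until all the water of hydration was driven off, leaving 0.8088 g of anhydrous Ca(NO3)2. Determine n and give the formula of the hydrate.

Mass of water lost = 1.164 − 0.8088 = 0.3552 g → 0.3552 / 18.02 = 0.01971 mol H2O
Molar mass of Ca(NO3)2 = 164.10 g/mol → mol Ca(NO3)2 = 0.8088 / 164.10 = 0.004929
n = 0.01971 / 0.004929 = 4.00 ≈ 4 → Ca(NO3)2·4H2O

Ca(NO3)2·4H2O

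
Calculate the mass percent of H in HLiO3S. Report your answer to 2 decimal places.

1.15%

Molar mass = 1(1.008) + 1(6.94) + 3(16.00) + 1(32.07) = 88.018 g/mol
Mass of H per mole = 1 × 1.008 = 1.008 g
% H = 1.008 / 88.018 × 100 = 1.15%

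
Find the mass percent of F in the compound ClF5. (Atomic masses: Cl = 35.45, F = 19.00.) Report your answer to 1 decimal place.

72.8%

Molar mass = 1(35.45) + 5(19.00) = 130.450 g/mol
Mass of F per mole = 5 × 19.00 = 95.000 g
% F = 95.000 / 130.450 × 100 = 72.8%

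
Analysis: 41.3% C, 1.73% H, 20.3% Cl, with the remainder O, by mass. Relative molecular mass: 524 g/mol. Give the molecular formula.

Assume 100 g: 41.3 g C, 1.73 g H, 20.3 g Cl, 36.67 g O.
C: 41.3 g ÷ 12.01 g/mol = 3.439 mol
H: 1.73 g ÷ 1.008 g/mol = 1.716 mol
Cl: 20.3 g ÷ 35.45 g/mol = 0.5726 mol
O: 36.67 g ÷ 16.00 g/mol = 2.292 mol
Divide by the smallest (0.5726 mol Cl): C 6.005, H 2.997, Cl 1.000, O 4.002
Ratio ≈ 6:3:1:4, so the empirical formula is C6H3ClO4
Empirical-formula mass = 174.53 g/mol
n = 524 / 174.53 = 3.00 ≈ 3
Molecular formula = (C6H3ClO4)×3 = C18H9Cl3O12

C18H9Cl3O12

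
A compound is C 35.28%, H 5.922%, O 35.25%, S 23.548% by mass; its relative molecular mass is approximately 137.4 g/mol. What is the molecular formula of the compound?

Assume 100 g: 35.28 g C, 5.922 g H, 35.25 g O, 23.548 g S.
C: 35.28 g ÷ 12.01 g/mol = 2.938 mol
H: 5.922 g ÷ 1.008 g/mol = 5.875 mol
O: 35.25 g ÷ 16.00 g/mol = 2.203 mol
S: 23.548 g ÷ 32.07 g/mol = 0.7343 mol
Divide by the smallest (0.7343 mol S): C 4.001, H 8.001, O 3.000, S 1.000
Ratio ≈ 4:8:3:1, so the empirical formula is C4H8O3S
Empirical-formula mass = 136.17 g/mol
n = 137.4 / 136.17 = 1.01 ≈ 1
Molecular formula = empirical formula = C4H8O3S

C4H8O3S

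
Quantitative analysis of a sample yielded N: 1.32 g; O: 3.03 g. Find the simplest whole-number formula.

N: 1.32 g ÷ 14.01 g/mol = 0.09422 mol
O: 3.03 g ÷ 16.00 g/mol = 0.1894 mol
Divide by the smallest (0.09422 mol N): N 1.000, O 2.010
→ NO2

NO2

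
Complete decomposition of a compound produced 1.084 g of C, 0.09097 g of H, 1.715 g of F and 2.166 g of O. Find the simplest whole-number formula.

Moles — C: 1.084 / 12.01 = 0.09026 mol; H: 0.09097 / 1.008 = 0.09025 mol; F: 1.715 / 19.00 = 0.09026 mol; O: 2.166 / 16.00 = 0.1354 mol
Smallest is H at 0.09025 mol; normalising gives C 1.000, H 1.000, F 1.000, O 1.500
Scaling by 2: C 2.00, H 2.00, F 2.00, O 3.00 → C2H2F2O3

C2H2F2O3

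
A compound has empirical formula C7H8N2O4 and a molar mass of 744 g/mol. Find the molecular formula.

C28H32N8O16

Empirical-formula mass = 184.15 g/mol
n = 744 / 184.15 = 4.04 ≈ 4
Molecular formula = (C7H8N2O4)4 = C28H32N8O16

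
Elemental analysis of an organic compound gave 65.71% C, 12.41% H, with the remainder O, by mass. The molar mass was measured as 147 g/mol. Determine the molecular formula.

C8H18O2

Assume 100 g: 65.71 g C, 12.41 g H, 21.88 g O.
Moles — C: 65.71 / 12.01 = 5.471 mol; H: 12.41 / 1.008 = 12.31 mol; O: 21.88 / 16.00 = 1.367 mol
Ratios (÷ 1.367): C 4.001, H 9.003, O 1.000
Ratio ≈ 4:9:1, so the empirical formula is C4H9O
Empirical-formula mass = 73.11 g/mol
n = 147 / 73.11 = 2.01 ≈ 2
Molecular formula = (C4H9O)×2 = C8H18O2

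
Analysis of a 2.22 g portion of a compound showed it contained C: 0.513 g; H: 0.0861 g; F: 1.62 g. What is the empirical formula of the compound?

CH2F2

n(C) = 0.513/12.01 = 0.04271, n(H) = 0.0861/1.008 = 0.08542, n(F) = 1.62/19.00 = 0.08526
Ratios (÷ 0.04271): C 1.000, H 2.000, F 1.996
→ CH2F2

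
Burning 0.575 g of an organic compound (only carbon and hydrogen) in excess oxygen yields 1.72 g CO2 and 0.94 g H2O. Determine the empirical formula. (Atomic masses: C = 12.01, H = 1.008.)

C3H8

mol C = 1.72 / 44.01 = 0.03908; mass C = 0.03908 × 12.01 = 0.4694 g
mol H = 2 × (0.94 / 18.02) = 0.1043; mass H = 0.1043 × 1.008 = 0.1052 g
Smallest is C at 0.03908 mol; normalising gives C 1.000, H 2.669
Multiply by 3: C 3.00, H 8.01 → C3H8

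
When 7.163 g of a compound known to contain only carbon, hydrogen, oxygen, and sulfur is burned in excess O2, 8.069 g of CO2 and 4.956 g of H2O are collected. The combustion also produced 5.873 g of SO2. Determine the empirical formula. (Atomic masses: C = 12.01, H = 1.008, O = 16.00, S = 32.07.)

C2H6OS

mol C = 8.069 / 44.01 = 0.1833; mass C = 0.1833 × 12.01 = 2.202 g
mol H = 2 × (4.956 / 18.02) = 0.5501; mass H = 0.5501 × 1.008 = 0.5545 g
mol S = 5.873 / 64.07 = 0.09167; mass S = 2.940 g
mass O = 7.163 − (5.696) = 1.467 g → mol O = 0.09168
Divide by the smallest (0.09167 mol S): C 2.000, H 6.001, O 1.000, S 1.000
Ratio ≈ 2:6:1:1, so the empirical formula is C2H6OS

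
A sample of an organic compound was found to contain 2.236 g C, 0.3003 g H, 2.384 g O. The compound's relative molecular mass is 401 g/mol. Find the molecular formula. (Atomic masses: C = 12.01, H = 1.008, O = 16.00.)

C15H24O12

n(C) = 2.236/12.01 = 0.1862, n(H) = 0.3003/1.008 = 0.2979, n(O) = 2.384/16.00 = 0.149
Smallest is O at 0.149 mol; normalising gives C 1.250, H 1.999, O 1.000
Scaling by 4: C 5.00, H 8.00, O 4.00 → C5H8O4
Empirical-formula mass = 132.11 g/mol
n = 401 / 132.11 = 3.04 ≈ 3
Molecular formula = (C5H8O4)×3 = C15H24O12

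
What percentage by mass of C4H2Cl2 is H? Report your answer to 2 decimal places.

1.67%

Molar mass = 4(12.01) + 2(1.008) + 2(35.45) = 120.956 g/mol
Mass of H per mole = 2 × 1.008 = 2.016 g
% H = 2.016 / 120.956 × 100 = 1.67%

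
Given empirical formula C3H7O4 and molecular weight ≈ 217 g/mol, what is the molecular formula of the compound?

Empirical-formula mass = 107.09 g/mol
n = 217 / 107.09 = 2.03 ≈ 2
Molecular formula = (C3H7O4)2 = C6H14O8

C6H14O8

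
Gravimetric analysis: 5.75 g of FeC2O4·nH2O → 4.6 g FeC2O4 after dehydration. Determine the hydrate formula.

Mass of water lost = 5.75 − 4.6 = 1.15 g → 1.15 / 18.02 = 0.06382 mol H2O
Molar mass of FeC2O4 = 143.87 g/mol → mol FeC2O4 = 4.6 / 143.87 = 0.03197
n = 0.06382 / 0.03197 = 2.00 ≈ 2 → FeC2O4·2H2O

FeC2O4·2H2O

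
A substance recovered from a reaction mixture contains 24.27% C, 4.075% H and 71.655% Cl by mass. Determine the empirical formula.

Assume 100 g: 24.27 g C, 4.075 g H, 71.655 g Cl.
C: 24.27 g ÷ 12.01 g/mol = 2.021 mol
H: 4.075 g ÷ 1.008 g/mol = 4.043 mol
Cl: 71.655 g ÷ 35.45 g/mol = 2.021 mol
Smallest is C at 2.021 mol; normalising gives C 1.000, H 2.001, Cl 1.000
Ratio ≈ 1:2:1, so the empirical formula is CH2Cl

CH2Cl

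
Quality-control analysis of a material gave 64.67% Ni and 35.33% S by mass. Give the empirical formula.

Assume 100 g: 64.67 g Ni, 35.33 g S.
Ni: 64.67 g ÷ 58.69 g/mol = 1.102 mol
S: 35.33 g ÷ 32.07 g/mol = 1.102 mol
Smallest is S at 1.102 mol; normalising gives Ni 1.000, S 1.000
→ NiS

NiS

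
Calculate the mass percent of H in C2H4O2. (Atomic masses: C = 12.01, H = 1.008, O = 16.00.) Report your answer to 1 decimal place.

6.7%

Molar mass = 2(12.01) + 4(1.008) + 2(16.00) = 60.052 g/mol
Mass of H per mole = 4 × 1.008 = 4.032 g
% H = 4.032 / 60.052 × 100 = 6.7%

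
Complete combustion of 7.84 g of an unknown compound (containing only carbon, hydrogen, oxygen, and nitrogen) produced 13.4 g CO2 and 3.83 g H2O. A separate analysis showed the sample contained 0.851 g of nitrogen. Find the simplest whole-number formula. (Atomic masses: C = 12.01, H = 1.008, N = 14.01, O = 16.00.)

C5H7NO3

mol C = 13.4 / 44.01 = 0.3045; mass C = 0.3045 × 12.01 = 3.657 g
mol H = 2 × (3.83 / 18.02) = 0.4251; mass H = 0.4251 × 1.008 = 0.4285 g
mol N = 0.851 / 14.01 = 0.06074
mass O = 7.84 − (4.936) = 2.904 g → mol O = 0.1815
Divide by the smallest (0.06074 mol N): C 5.013, H 6.998, N 1.000, O 2.988
→ C5H7NO3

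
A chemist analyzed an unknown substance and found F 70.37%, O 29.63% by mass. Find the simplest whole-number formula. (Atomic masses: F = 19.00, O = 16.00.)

F2O

Assume 100 g: 70.37 g F, 29.63 g O.
Moles — F: 70.37 / 19.00 = 3.704 mol; O: 29.63 / 16.00 = 1.852 mol
Ratios (÷ 1.852): F 2.000, O 1.000
Ratio ≈ 2:1, so the empirical formula is F2O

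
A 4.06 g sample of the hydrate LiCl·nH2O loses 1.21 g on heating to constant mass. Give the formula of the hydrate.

Mass of anhydrous LiCl = 4.06 − 1.21 = 2.85 g
mol H2O = 1.21 / 18.02 = 0.06715
Molar mass of LiCl = 42.39 g/mol → mol LiCl = 2.85 / 42.39 = 0.06723
n = 0.06715 / 0.06723 = 1.00 ≈ 1 → LiCl·H2O

LiCl·H2O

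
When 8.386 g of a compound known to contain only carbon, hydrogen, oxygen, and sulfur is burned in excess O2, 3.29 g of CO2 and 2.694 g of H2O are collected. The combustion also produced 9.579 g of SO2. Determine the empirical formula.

mol C = 3.29 / 44.01 = 0.07476; mass C = 0.07476 × 12.01 = 0.8978 g
mol H = 2 × (2.694 / 18.02) = 0.2990; mass H = 0.2990 × 1.008 = 0.3014 g
mol S = 9.579 / 64.07 = 0.1495; mass S = 4.795 g
mass O = 8.386 − (5.994) = 2.392 g → mol O = 0.1495
Divide by the smallest (0.07476 mol C): C 1.000, H 4.000, O 2.000, S 2.000
Ratio ≈ 1:4:2:2, so the empirical formula is CH4O2S2

CH4O2S2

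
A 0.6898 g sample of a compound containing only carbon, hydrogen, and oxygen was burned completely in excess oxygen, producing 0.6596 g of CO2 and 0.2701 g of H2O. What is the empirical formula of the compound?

CH2O2

mol C = 0.6596 / 44.01 = 0.01499; mass C = 0.01499 × 12.01 = 0.1800 g
mol H = 2 × (0.2701 / 18.02) = 0.02998; mass H = 0.02998 × 1.008 = 0.03022 g
mass O = 0.6898 − (0.2102) = 0.4796 g → mol O = 0.02997
Divide by the smallest (0.01499 mol C): C 1.000, H 2.000, O 2.000
→ CH2O2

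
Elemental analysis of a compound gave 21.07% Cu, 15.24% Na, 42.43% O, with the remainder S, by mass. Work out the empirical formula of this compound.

CuNa2O8S2

Assume 100 g: 21.07 g Cu, 15.24 g Na, 42.43 g O, 21.26 g S.
Moles — Cu: 21.07 / 63.55 = 0.3315 mol; Na: 15.24 / 22.99 = 0.6629 mol; O: 42.43 / 16.00 = 2.652 mol; S: 21.26 / 32.07 = 0.6629 mol
Divide by the smallest (0.3315 mol Cu): Cu 1.000, Na 1.999, O 7.998, S 1.999
Ratio ≈ 1:2:8:2, so the empirical formula is CuNa2O8S2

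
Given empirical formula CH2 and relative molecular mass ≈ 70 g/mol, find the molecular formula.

Empirical-formula mass = 14.03 g/mol
n = 70 / 14.03 = 4.99 ≈ 5
Molecular formula = (CH2)5 = C5H10

C5H10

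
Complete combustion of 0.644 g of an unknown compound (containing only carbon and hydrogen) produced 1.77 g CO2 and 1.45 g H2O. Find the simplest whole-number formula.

mol C = 1.77 / 44.01 = 0.04022; mass C = 0.04022 × 12.01 = 0.4830 g
mol H = 2 × (1.45 / 18.02) = 0.1609; mass H = 0.1609 × 1.008 = 0.1622 g
Smallest is C at 0.04022 mol; normalising gives C 1.000, H 4.001
Ratio ≈ 1:4, so the empirical formula is CH4

CH4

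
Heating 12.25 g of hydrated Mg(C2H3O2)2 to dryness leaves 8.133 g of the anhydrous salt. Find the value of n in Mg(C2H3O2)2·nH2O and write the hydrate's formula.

Mass of water lost = 12.25 − 8.133 = 4.117 g → 4.117 / 18.02 = 0.2285 mol H2O
Molar mass of Mg(C2H3O2)2 = 142.40 g/mol → mol Mg(C2H3O2)2 = 8.133 / 142.40 = 0.05711
n = 0.2285 / 0.05711 = 4.00 ≈ 4 → Mg(C2H3O2)2·4H2O

Mg(C2H3O2)2·4H2O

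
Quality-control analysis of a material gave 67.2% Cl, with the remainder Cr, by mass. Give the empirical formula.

Cl3Cr

Assume 100 g: 67.2 g Cl, 32.8 g Cr.
Cl: 67.2 g ÷ 35.45 g/mol = 1.896 mol
Cr: 32.8 g ÷ 52.00 g/mol = 0.6308 mol
Smallest is Cr at 0.6308 mol; normalising gives Cl 3.005, Cr 1.000
Ratio ≈ 3:1, so the empirical formula is Cl3Cr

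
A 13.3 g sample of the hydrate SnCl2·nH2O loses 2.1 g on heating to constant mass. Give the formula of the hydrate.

SnCl2·2H2O

Mass of anhydrous SnCl2 = 13.3 − 2.1 = 11.2 g
mol H2O = 2.1 / 18.02 = 0.1165
Molar mass of SnCl2 = 189.61 g/mol → mol SnCl2 = 11.2 / 189.61 = 0.05907
n = 0.1165 / 0.05907 = 1.97 ≈ 2 → SnCl2·2H2O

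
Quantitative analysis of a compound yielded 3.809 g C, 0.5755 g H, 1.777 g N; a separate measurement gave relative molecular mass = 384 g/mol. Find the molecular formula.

Moles — C: 3.809 / 12.01 = 0.3172 mol; H: 0.5755 / 1.008 = 0.5709 mol; N: 1.777 / 14.01 = 0.1268 mol
Ratios (÷ 0.1268): C 2.500, H 4.501, N 1.000
×2: C 5.00, H 9.00, N 2.00 → C5H9N2
Empirical-formula mass = 97.14 g/mol
n = 384 / 97.14 = 3.95 ≈ 4
Molecular formula = (C5H9N2)×4 = C20H36N8

C20H36N8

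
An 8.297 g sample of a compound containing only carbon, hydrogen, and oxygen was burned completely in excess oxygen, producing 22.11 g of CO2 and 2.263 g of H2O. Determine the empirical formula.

C4H2O

mol C = 22.11 / 44.01 = 0.5024; mass C = 0.5024 × 12.01 = 6.034 g
mol H = 2 × (2.263 / 18.02) = 0.2512; mass H = 0.2512 × 1.008 = 0.2532 g
mass O = 8.297 − (6.287) = 2.010 g → mol O = 0.1256
Smallest is O at 0.1256 mol; normalising gives C 3.999, H 1.999, O 1.000
→ C4H2O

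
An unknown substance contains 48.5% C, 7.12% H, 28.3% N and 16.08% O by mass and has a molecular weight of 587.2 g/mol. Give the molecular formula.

C24H42N12O6

Assume 100 g: 48.5 g C, 7.12 g H, 28.3 g N, 16.08 g O.
n(C) = 48.5/12.01 = 4.038, n(H) = 7.12/1.008 = 7.063, n(N) = 28.3/14.01 = 2.02, n(O) = 16.08/16.00 = 1.005
Ratios (÷ 1.005): C 4.018, H 7.028, N 2.010, O 1.000
≈ 4:7:2:1 → C4H7N2O
Empirical-formula mass = 99.12 g/mol
n = 587.2 / 99.12 = 5.92 ≈ 6
Molecular formula = (C4H7N2O)×6 = C24H42N12O6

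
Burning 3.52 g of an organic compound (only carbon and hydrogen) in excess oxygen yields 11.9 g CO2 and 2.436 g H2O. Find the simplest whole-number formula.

mol C = 11.9 / 44.01 = 0.2704; mass C = 0.2704 × 12.01 = 3.247 g
mol H = 2 × (2.436 / 18.02) = 0.2704; mass H = 0.2704 × 1.008 = 0.2725 g
Smallest is H at 0.2704 mol; normalising gives C 1.000, H 1.000
→ CH

CH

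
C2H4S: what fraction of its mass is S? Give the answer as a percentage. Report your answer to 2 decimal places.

53.34%

Molar mass = 2(12.01) + 4(1.008) + 1(32.07) = 60.122 g/mol
Mass of S per mole = 1 × 32.07 = 32.070 g
% S = 32.070 / 60.122 × 100 = 53.34%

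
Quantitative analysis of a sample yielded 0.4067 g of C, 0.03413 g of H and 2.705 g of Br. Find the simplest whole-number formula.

n(C) = 0.4067/12.01 = 0.03386, n(H) = 0.03413/1.008 = 0.03386, n(Br) = 2.705/79.90 = 0.03385
Ratios (÷ 0.03385): C 1.000, H 1.000, Br 1.000
Ratio ≈ 1:1:1, so the empirical formula is CHBr

CHBr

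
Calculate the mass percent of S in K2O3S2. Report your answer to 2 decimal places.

33.70%

Molar mass = 2(39.10) + 3(16.00) + 2(32.07) = 190.340 g/mol
Mass of S per mole = 2 × 32.07 = 64.140 g
% S = 64.140 / 190.340 × 100 = 33.70%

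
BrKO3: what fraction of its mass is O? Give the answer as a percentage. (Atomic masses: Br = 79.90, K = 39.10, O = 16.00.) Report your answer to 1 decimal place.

Molar mass = 1(79.90) + 1(39.10) + 3(16.00) = 167.000 g/mol
Mass of O per mole = 3 × 16.00 = 48.000 g
% O = 48.000 / 167.000 × 100 = 28.7%

28.7%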